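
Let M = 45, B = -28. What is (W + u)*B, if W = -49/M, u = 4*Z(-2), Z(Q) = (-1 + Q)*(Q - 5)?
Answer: -104468/45 ≈ -2321.5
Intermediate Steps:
Z(Q) = (-1 + Q)*(-5 + Q)
u = 84 (u = 4*(5 + (-2)² - 6*(-2)) = 4*(5 + 4 + 12) = 4*21 = 84)
W = -49/45 ≈ -1.0889
(W + u)*B = (-49/45 + 84)*(-28) = (3731/45)*(-28) = -104468/45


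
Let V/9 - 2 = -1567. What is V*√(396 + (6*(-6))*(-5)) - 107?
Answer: -338147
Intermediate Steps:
V = -14085 (V = 18 + 9*(-1567) = 18 - 14103 = -14085)
V*√(396 + (6*(-6))*(-5)) - 107 = -14085*√(396 + (6*(-6))*(-5)) - 107 = -14085*√(396 - 36*(-5)) - 107 = -14085*√(396 + 180) - 107 = -14085*√576 - 107 = -14085*24 - 107 = -338040 - 107 = -338147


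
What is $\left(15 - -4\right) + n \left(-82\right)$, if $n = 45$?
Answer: $-3671$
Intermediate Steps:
$\left(15 - -4\right) + n \left(-82\right) = \left(15 - -4\right) + 45 \left(-82\right) = \left(15 + 4\right) - 3690 = 19 - 3690 = -3671$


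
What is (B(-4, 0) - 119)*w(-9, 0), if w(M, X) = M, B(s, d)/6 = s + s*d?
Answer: 1287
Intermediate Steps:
B(s, d) = 6*s + 6*d*s (B(s, d) = 6*(s + s*d) = 6*(s + d*s) = 6*s + 6*d*s)
(B(-4, 0) - 119)*w(-9, 0) = (6*(-4)*(1 + 0) - 119)*(-9) = (6*(-4)*1 - 119)*(-9) = (-24 - 119)*(-9) = -143*(-9) = 1287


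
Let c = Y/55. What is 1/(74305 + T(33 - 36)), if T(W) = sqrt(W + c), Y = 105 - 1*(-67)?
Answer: 583825/43381116624 - sqrt(385)/303667816368 ≈ 1.3458e-5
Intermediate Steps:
Y = 172 (Y = 105 + 67 = 172)
c = 172/55 ≈ 3.1273
T(W) = sqrt(172/55 + W) (T(W) = sqrt(W + 172/55) = sqrt(172/55 + W))
1/(74305 + T(33 - 36)) = 1/(74305 + sqrt(9460 + 3025*(33 - 36))/55) = 1/(74305 + sqrt(9460 + 3025*(-3))/55) = 1/(74305 + sqrt(9460 - 9075)/55) = 1/(74305 + sqrt(385)/55)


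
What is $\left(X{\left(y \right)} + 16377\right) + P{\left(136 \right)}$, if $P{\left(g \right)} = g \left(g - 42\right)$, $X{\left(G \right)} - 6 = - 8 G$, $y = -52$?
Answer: $29583$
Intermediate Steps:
$X{\left(G \right)} = 6 - 8 G$
$P{\left(g \right)} = g \left(-42 + g\right)$
$\left(X{\left(y \right)} + 16377\right) + P{\left(136 \right)} = \left(\left(6 - -416\right) + 16377\right) + 136 \left(-42 + 136\right) = \left(\left(6 + 416\right) + 16377\right) + 136 \cdot 94 = \left(422 + 16377\right) + 12784 = 16799 + 12784 = 29583$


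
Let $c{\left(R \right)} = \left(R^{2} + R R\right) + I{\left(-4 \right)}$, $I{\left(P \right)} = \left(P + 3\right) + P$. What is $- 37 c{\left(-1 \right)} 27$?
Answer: $2997$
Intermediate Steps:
$I{\left(P \right)} = 3 + 2 P$ ($I{\left(P \right)} = \left(3 + P\right) + P = 3 + 2 P$)
$c{\left(R \right)} = -5 + 2 R^{2}$ ($c{\left(R \right)} = \left(R^{2} + R R\right) + \left(3 + 2 \left(-4\right)\right) = \left(R^{2} + R^{2}\right) + \left(3 - 8\right) = 2 R^{2} - 5 = -5 + 2 R^{2}$)
$- 37 c{\left(-1 \right)} 27 = - 37 \left(-5 + 2 \left(-1\right)^{2}\right) 27 = - 37 \left(-5 + 2 \cdot 1\right) 27 = - 37 \left(-5 + 2\right) 27 = \left(-37\right) \left(-3\right) 27 = 111 \cdot 27 = 2997$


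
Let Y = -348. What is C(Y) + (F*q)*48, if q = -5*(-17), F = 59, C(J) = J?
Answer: 240372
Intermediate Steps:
q = 85
C(Y) + (F*q)*48 = -348 + (59*85)*48 = -348 + 5015*48 = -348 + 240720 = 240372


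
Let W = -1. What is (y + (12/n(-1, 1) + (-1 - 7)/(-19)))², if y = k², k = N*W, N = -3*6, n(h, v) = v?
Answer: 40857664/361 ≈ 1.1318e+5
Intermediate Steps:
N = -18
k = 18 (k = -18*(-1) = 18)
y = 324 (y = 18² = 324)
(y + (12/n(-1, 1) + (-1 - 7)/(-19)))² = (324 + (12/1 + (-1 - 7)/(-19)))² = (324 + (12*1 - 8*(-1/19)))² = (324 + (12 + 8/19))² = (324 + 236/19)² = (6392/19)² = 40857664/361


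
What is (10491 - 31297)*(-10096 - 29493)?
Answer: 823688734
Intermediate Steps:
(10491 - 31297)*(-10096 - 29493) = -20806*(-39589) = 823688734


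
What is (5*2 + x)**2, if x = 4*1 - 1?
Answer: 169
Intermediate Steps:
x = 3 (x = 4 - 1 = 3)
(5*2 + x)**2 = (5*2 + 3)**2 = (10 + 3)**2 = 13**2 = 169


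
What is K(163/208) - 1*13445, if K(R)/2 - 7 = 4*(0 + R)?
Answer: -349043/26 ≈ -13425.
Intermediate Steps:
K(R) = 14 + 8*R (K(R) = 14 + 2*(4*(0 + R)) = 14 + 2*(4*R) = 14 + 8*R)
K(163/208) - 1*13445 = (14 + 8*(163/208)) - 1*13445 = (14 + 8*(163*(1/208))) - 13445 = (14 + 8*(163/208)) - 13445 = (14 + 163/26) - 13445 = 527/26 - 13445 = -349043/26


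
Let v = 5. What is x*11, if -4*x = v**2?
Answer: -275/4 ≈ -68.750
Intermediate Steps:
x = -25/4 (x = -1/4*5**2 = -1/4*25 = -25/4 ≈ -6.2500)
x*11 = -25/4*11 = -275/4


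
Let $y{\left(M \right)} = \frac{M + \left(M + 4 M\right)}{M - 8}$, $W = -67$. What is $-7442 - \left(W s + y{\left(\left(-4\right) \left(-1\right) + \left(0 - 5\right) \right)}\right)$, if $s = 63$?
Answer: $- \frac{9665}{3} \approx -3221.7$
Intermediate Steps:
$y{\left(M \right)} = \frac{6 M}{-8 + M}$ ($y{\left(M \right)} = \frac{M + 5 M}{-8 + M} = \frac{6 M}{-8 + M}$)
$-7442 - \left(W s + y{\left(\left(-4\right) \left(-1\right) + \left(0 - 5\right) \right)}\right) = -7442 - \left(\left(-67\right) 63 + \frac{6 \left(\left(-4\right) \left(-1\right) + \left(0 - 5\right)\right)}{-8 + \left(\left(-4\right) \left(-1\right) + \left(0 - 5\right)\right)}\right) = -7442 - \left(-4221 + \frac{6 \left(4 - 5\right)}{-8 + \left(4 - 5\right)}\right) = -7442 - \left(-4221 + 6 \left(-1\right) \frac{1}{-8 - 1}\right) = -7442 - \left(-4221 + 6 \left(-1\right) \frac{1}{-9}\right) = -7442 - \left(-4221 + 6 \left(-1\right) \left(- \frac{1}{9}\right)\right) = -7442 - \left(-4221 + \frac{2}{3}\right) = -7442 - - \frac{12661}{3} = -7442 + \frac{12661}{3} = - \frac{9665}{3}$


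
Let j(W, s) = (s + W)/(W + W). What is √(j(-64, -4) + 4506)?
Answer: √288418/8 ≈ 67.131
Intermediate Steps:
j(W, s) = (W + s)/(2*W) (j(W, s) = (W + s)/((2*W)) = (W + s)*(1/(2*W)) = (W + s)/(2*W))
√(j(-64, -4) + 4506) = √((½)*(-64 - 4)/(-64) + 4506) = √((½)*(-1/64)*(-68) + 4506) = √(17/32 + 4506) = √(144209/32) = √288418/8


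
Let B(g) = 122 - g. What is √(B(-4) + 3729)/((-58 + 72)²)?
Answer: √3855/196 ≈ 0.31678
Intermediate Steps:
√(B(-4) + 3729)/((-58 + 72)²) = √((122 - 1*(-4)) + 3729)/((-58 + 72)²) = √((122 + 4) + 3729)/(14²) = √(126 + 3729)/196 = √3855*(1/196) = √3855/196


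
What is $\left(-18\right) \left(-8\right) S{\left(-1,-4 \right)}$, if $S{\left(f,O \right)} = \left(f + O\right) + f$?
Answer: $-864$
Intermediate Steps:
$S{\left(f,O \right)} = O + 2 f$ ($S{\left(f,O \right)} = \left(O + f\right) + f = O + 2 f$)
$\left(-18\right) \left(-8\right) S{\left(-1,-4 \right)} = \left(-18\right) \left(-8\right) \left(-4 + 2 \left(-1\right)\right) = 144 \left(-4 - 2\right) = 144 \left(-6\right) = -864$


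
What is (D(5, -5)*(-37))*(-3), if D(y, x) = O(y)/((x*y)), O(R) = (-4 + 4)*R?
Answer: 0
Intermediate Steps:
O(R) = 0 (O(R) = 0*R = 0)
D(y, x) = 0 (D(y, x) = 0/((x*y)) = 0*(1/(x*y)) = 0)
(D(5, -5)*(-37))*(-3) = (0*(-37))*(-3) = 0*(-3) = 0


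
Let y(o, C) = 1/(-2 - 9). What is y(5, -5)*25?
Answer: -25/11 ≈ -2.2727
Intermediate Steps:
y(o, C) = -1/11 (y(o, C) = 1/(-11) = -1/11)
y(5, -5)*25 = -1/11*25 = -25/11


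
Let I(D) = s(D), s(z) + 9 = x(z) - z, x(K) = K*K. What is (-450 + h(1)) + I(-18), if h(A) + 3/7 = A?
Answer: -815/7 ≈ -116.43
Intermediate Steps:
x(K) = K²
h(A) = -3/7 + A
s(z) = -9 + z² - z (s(z) = -9 + (z² - z) = -9 + z² - z)
I(D) = -9 + D² - D
(-450 + h(1)) + I(-18) = (-450 + (-3/7 + 1)) + (-9 + (-18)² - 1*(-18)) = (-450 + 4/7) + (-9 + 324 + 18) = -3146/7 + 333 = -815/7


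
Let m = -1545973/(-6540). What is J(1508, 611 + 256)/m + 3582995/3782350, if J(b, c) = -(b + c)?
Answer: -3916830169/430431430 ≈ -9.0998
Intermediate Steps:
m = 1545973/6540 (m = -1545973*(-1/6540) = 1545973/6540 ≈ 236.39)
J(b, c) = -b - c
J(1508, 611 + 256)/m + 3582995/3782350 = (-1*1508 - (611 + 256))/(1545973/6540) + 3582995/3782350 = (-1508 - 1*867)*(6540/1545973) + 3582995*(1/3782350) = (-1508 - 867)*(6540/1545973) + 55123/58190 = -2375*6540/1545973 + 55123/58190 = -817500/81367 + 55123/58190 = -3916830169/430431430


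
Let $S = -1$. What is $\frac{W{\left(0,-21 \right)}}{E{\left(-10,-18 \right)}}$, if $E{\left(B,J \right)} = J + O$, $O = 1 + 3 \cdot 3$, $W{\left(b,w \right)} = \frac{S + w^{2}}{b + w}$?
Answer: $\frac{55}{21} \approx 2.619$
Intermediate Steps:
$W{\left(b,w \right)} = \frac{-1 + w^{2}}{b + w}$
$O = 10$ ($O = 1 + 9 = 10$)
$E{\left(B,J \right)} = 10 + J$ ($E{\left(B,J \right)} = J + 10 = 10 + J$)
$\frac{W{\left(0,-21 \right)}}{E{\left(-10,-18 \right)}} = \frac{\frac{1}{0 - 21} \left(-1 + \left(-21\right)^{2}\right)}{10 - 18} = \frac{\frac{1}{-21} \left(-1 + 441\right)}{-8} = \left(- \frac{1}{21}\right) 440 \left(- \frac{1}{8}\right) = \left(- \frac{440}{21}\right) \left(- \frac{1}{8}\right) = \frac{55}{21}$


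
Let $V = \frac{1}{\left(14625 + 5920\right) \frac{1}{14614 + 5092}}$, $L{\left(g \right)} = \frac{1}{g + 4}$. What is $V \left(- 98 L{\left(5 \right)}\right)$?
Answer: $- \frac{275884}{26415} \approx -10.444$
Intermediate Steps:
$L{\left(g \right)} = \frac{1}{4 + g}$
$V = \frac{19706}{20545}$ ($V = \frac{1}{20545 \cdot \frac{1}{19706}} = \frac{1}{\frac{20545}{19706}} = \frac{19706}{20545} \approx 0.95916$)
$V \left(- 98 L{\left(5 \right)}\right) = \frac{19706 \left(- \frac{98}{4 + 5}\right)}{20545} = \frac{19706 \left(- \frac{98}{9}\right)}{20545} = \frac{19706 \left(\left(-98\right) \frac{1}{9}\right)}{20545} = \frac{19706}{20545} \left(- \frac{98}{9}\right) = - \frac{275884}{26415}$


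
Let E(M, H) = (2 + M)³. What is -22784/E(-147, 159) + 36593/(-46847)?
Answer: -110490972577/142818935375 ≈ -0.77364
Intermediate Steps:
-22784/E(-147, 159) + 36593/(-46847) = -22784/(2 - 147)³ + 36593/(-46847) = -22784/((-145)³) + 36593*(-1/46847) = -22784/(-3048625) - 36593/46847 = -22784*(-1/3048625) - 36593/46847 = 22784/3048625 - 36593/46847 = -110490972577/142818935375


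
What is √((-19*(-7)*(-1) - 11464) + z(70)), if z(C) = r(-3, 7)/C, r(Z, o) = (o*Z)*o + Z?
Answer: I*√568358/7 ≈ 107.7*I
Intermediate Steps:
r(Z, o) = Z + Z*o² (r(Z, o) = (Z*o)*o + Z = Z*o² + Z = Z + Z*o²)
z(C) = -150/C (z(C) = (-3*(1 + 7²))/C = (-3*(1 + 49))/C = (-3*50)/C = -150/C)
√((-19*(-7)*(-1) - 11464) + z(70)) = √((-19*(-7)*(-1) - 11464) - 150/70) = √((133*(-1) - 11464) - 150*1/70) = √((-133 - 11464) - 15/7) = √(-11597 - 15/7) = √(-81194/7) = I*√568358/7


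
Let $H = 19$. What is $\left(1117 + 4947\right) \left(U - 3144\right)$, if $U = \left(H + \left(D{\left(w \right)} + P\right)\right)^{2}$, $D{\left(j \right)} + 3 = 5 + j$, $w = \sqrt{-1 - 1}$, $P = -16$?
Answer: $-18925744 + 60640 i \sqrt{2} \approx -1.8926 \cdot 10^{7} + 85758.0 i$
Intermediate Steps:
$w = i \sqrt{2}$ ($w = \sqrt{-2} = i \sqrt{2} \approx 1.4142 i$)
$D{\left(j \right)} = 2 + j$ ($D{\left(j \right)} = -3 + \left(5 + j\right) = 2 + j$)
$U = \left(5 + i \sqrt{2}\right)^{2}$ ($U = \left(19 - \left(14 - i \sqrt{2}\right)\right)^{2} = \left(5 + i \sqrt{2}\right)^{2} \approx 23.0 + 14.142 i$)
$\left(1117 + 4947\right) \left(U - 3144\right) = \left(1117 + 4947\right) \left(\left(5 + i \sqrt{2}\right)^{2} - 3144\right) = 6064 \left(-3144 + \left(5 + i \sqrt{2}\right)^{2}\right) = -19065216 + 6064 \left(5 + i \sqrt{2}\right)^{2}$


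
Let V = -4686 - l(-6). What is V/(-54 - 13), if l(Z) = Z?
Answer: 4680/67 ≈ 69.851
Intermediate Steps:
V = -4680 (V = -4686 - 1*(-6) = -4686 + 6 = -4680)
V/(-54 - 13) = -4680/(-54 - 13) = -4680/(-67) = -1/67*(-4680) = 4680/67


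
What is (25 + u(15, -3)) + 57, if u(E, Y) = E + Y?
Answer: 94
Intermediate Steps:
(25 + u(15, -3)) + 57 = (25 + (15 - 3)) + 57 = (25 + 12) + 57 = 37 + 57 = 94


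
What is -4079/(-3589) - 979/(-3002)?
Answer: 15758789/10774178 ≈ 1.4626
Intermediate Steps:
-4079/(-3589) - 979/(-3002) = -4079*(-1/3589) - 979*(-1/3002) = 4079/3589 + 979/3002 = 15758789/10774178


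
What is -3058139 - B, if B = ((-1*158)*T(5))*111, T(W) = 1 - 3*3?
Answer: -3198443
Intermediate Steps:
T(W) = -8 (T(W) = 1 - 9 = -8)
B = 140304 (B = (-1*158*(-8))*111 = -158*(-8)*111 = 1264*111 = 140304)
-3058139 - B = -3058139 - 1*140304 = -3058139 - 140304 = -3198443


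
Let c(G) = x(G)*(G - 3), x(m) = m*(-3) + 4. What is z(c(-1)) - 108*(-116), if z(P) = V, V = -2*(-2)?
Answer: 12532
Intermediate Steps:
x(m) = 4 - 3*m (x(m) = -3*m + 4 = 4 - 3*m)
V = 4
c(G) = (-3 + G)*(4 - 3*G) (c(G) = (4 - 3*G)*(G - 3) = (4 - 3*G)*(-3 + G) = (-3 + G)*(4 - 3*G))
z(P) = 4
z(c(-1)) - 108*(-116) = 4 - 108*(-116) = 4 + 12528 = 12532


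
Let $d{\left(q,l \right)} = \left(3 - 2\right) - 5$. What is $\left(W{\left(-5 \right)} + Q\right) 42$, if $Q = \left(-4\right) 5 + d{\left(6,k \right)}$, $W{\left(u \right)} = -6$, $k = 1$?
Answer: $-1260$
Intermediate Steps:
$d{\left(q,l \right)} = -4$ ($d{\left(q,l \right)} = 1 - 5 = -4$)
$Q = -24$ ($Q = \left(-4\right) 5 - 4 = -20 - 4 = -24$)
$\left(W{\left(-5 \right)} + Q\right) 42 = \left(-6 - 24\right) 42 = \left(-30\right) 42 = -1260$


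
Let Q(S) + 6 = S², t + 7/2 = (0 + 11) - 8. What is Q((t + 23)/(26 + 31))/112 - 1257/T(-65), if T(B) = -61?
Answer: 202777317/9865408 ≈ 20.554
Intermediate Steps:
t = -½ (t = -7/2 + ((0 + 11) - 8) = -7/2 + (11 - 8) = -7/2 + 3 = -½ ≈ -0.50000)
Q(S) = -6 + S²
Q((t + 23)/(26 + 31))/112 - 1257/T(-65) = (-6 + ((-½ + 23)/(26 + 31))²)/112 - 1257/(-61) = (-6 + ((45/2)/57)²)*(1/112) - 1257*(-1/61) = (-6 + ((45/2)*(1/57))²)*(1/112) + 1257/61 = (-6 + (15/38)²)*(1/112) + 1257/61 = (-6 + 225/1444)*(1/112) + 1257/61 = -8439/1444*1/112 + 1257/61 = -8439/161728 + 1257/61 = 202777317/9865408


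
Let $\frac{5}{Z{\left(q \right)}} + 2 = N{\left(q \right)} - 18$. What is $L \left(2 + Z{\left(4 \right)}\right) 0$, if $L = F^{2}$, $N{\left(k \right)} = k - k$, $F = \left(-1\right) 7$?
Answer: $0$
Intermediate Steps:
$F = -7$
$N{\left(k \right)} = 0$
$Z{\left(q \right)} = - \frac{1}{4}$ ($Z{\left(q \right)} = \frac{5}{-2 + \left(0 - 18\right)} = \frac{5}{-2 - 18} = \frac{5}{-20} = 5 \left(- \frac{1}{20}\right) = - \frac{1}{4}$)
$L = 49$ ($L = \left(-7\right)^{2} = 49$)
$L \left(2 + Z{\left(4 \right)}\right) 0 = 49 \left(2 - \frac{1}{4}\right) 0 = 49 \cdot \frac{7}{4} \cdot 0 = 49 \cdot 0 = 0$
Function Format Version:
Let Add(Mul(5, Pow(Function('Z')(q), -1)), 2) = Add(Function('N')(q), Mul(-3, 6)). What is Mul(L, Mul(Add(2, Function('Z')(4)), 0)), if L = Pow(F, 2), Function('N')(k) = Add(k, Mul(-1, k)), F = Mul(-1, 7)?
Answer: 0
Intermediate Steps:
F = -7
Function('N')(k) = 0
Function('Z')(q) = Rational(-1, 4) (Function('Z')(q) = Mul(5, Pow(Add(-2, Add(0, Mul(-3, 6))), -1)) = Mul(5, Pow(Add(-2, Add(0, -18)), -1)) = Mul(5, Pow(Add(-2, -18), -1)) = Mul(5, Pow(-20, -1)) = Mul(5, Rational(-1, 20)) = Rational(-1, 4))
L = 49 (L = Pow(-7, 2) = 49)
Mul(L, Mul(Add(2, Function('Z')(4)), 0)) = Mul(49, Mul(Add(2, Rational(-1, 4)), 0)) = Mul(49, Mul(Rational(7, 4), 0)) = Mul(49, 0) = 0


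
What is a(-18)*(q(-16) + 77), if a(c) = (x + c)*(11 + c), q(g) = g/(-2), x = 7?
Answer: 6545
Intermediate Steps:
q(g) = -g/2 (q(g) = g*(-1/2) = -g/2)
a(c) = (7 + c)*(11 + c)
a(-18)*(q(-16) + 77) = (77 + (-18)**2 + 18*(-18))*(-1/2*(-16) + 77) = (77 + 324 - 324)*(8 + 77) = 77*85 = 6545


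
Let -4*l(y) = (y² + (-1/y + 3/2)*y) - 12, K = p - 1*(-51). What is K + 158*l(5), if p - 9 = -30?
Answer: -2961/4 ≈ -740.25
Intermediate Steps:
p = -21 (p = 9 - 30 = -21)
K = 30 (K = -21 - 1*(-51) = -21 + 51 = 30)
l(y) = 3 - y²/4 - y*(3/2 - 1/y)/4 (l(y) = -((y² + (-1/y + 3/2)*y) - 12)/4 = -((y² + (3/2 - 1/y)*y) - 12)/4 = -((y² + y*(3/2 - 1/y)) - 12)/4 = -(-12 + y² + y*(3/2 - 1/y))/4 = 3 - y²/4 - y*(3/2 - 1/y)/4)
K + 158*l(5) = 30 + 158*(13/4 - 3/8*5 - ¼*5²) = 30 + 158*(13/4 - 15/8 - ¼*25) = 30 + 158*(13/4 - 15/8 - 25/4) = 30 + 158*(-39/8) = 30 - 3081/4 = -2961/4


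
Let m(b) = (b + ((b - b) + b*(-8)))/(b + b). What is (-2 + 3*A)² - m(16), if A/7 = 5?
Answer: 21225/2 ≈ 10613.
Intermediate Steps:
A = 35 (A = 7*5 = 35)
m(b) = -7/2 (m(b) = (b + (0 - 8*b))/((2*b)) = (b - 8*b)*(1/(2*b)) = (-7*b)*(1/(2*b)) = -7/2)
(-2 + 3*A)² - m(16) = (-2 + 3*35)² - 1*(-7/2) = (-2 + 105)² + 7/2 = 103² + 7/2 = 10609 + 7/2 = 21225/2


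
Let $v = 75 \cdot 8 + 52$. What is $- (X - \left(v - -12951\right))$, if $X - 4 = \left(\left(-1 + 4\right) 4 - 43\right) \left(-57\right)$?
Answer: $11832$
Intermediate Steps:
$v = 652$ ($v = 600 + 52 = 652$)
$X = 1771$ ($X = 4 + \left(\left(-1 + 4\right) 4 - 43\right) \left(-57\right) = 4 + \left(3 \cdot 4 - 43\right) \left(-57\right) = 4 + \left(12 - 43\right) \left(-57\right) = 4 - -1767 = 4 + 1767 = 1771$)
$- (X - \left(v - -12951\right)) = - (1771 - \left(652 - -12951\right)) = - (1771 - \left(652 + 12951\right)) = - (1771 - 13603) = \left(-1\right) \left(-11832\right) = 11832$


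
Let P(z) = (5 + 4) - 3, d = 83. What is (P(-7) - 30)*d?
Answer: -1992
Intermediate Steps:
P(z) = 6 (P(z) = 9 - 3 = 6)
(P(-7) - 30)*d = (6 - 30)*83 = -24*83 = -1992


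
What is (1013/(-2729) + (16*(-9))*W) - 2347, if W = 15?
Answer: -12300616/2729 ≈ -4507.4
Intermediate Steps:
(1013/(-2729) + (16*(-9))*W) - 2347 = (1013/(-2729) + (16*(-9))*15) - 2347 = (1013*(-1/2729) - 144*15) - 2347 = (-1013/2729 - 2160) - 2347 = -5895653/2729 - 2347 = -12300616/2729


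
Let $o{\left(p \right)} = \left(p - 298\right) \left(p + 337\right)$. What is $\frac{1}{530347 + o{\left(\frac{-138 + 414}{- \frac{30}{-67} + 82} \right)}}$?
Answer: $\frac{1907161}{820198926567} \approx 2.3252 \cdot 10^{-6}$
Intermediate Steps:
$o{\left(p \right)} = \left(-298 + p\right) \left(337 + p\right)$
$\frac{1}{530347 + o{\left(\frac{-138 + 414}{- \frac{30}{-67} + 82} \right)}} = \frac{1}{530347 + \left(-100426 + \left(\frac{-138 + 414}{- \frac{30}{-67} + 82}\right)^{2} + 39 \frac{-138 + 414}{- \frac{30}{-67} + 82}\right)} = \frac{1}{530347 + \left(-100426 + \left(\frac{276}{\left(-30\right) \left(- \frac{1}{67}\right) + 82}\right)^{2} + 39 \frac{276}{\left(-30\right) \left(- \frac{1}{67}\right) + 82}\right)} = \frac{1}{530347 + \left(-100426 + \left(\frac{276}{\frac{30}{67} + 82}\right)^{2} + 39 \frac{276}{\frac{30}{67} + 82}\right)} = \frac{1}{530347 + \left(-100426 + \left(\frac{276}{\frac{5524}{67}}\right)^{2} + 39 \frac{276}{\frac{5524}{67}}\right)} = \frac{1}{530347 + \left(-100426 + \left(276 \cdot \frac{67}{5524}\right)^{2} + 39 \cdot 276 \cdot \frac{67}{5524}\right)} = \frac{1}{530347 + \left(-100426 + \left(\frac{4623}{1381}\right)^{2} + 39 \cdot \frac{4623}{1381}\right)} = \frac{1}{530347 + \left(-100426 + \frac{21372129}{1907161} + \frac{180297}{1381}\right)} = \frac{1}{530347 - \frac{191258188300}{1907161}} = \frac{1}{\frac{820198926567}{1907161}} = \frac{1907161}{820198926567}$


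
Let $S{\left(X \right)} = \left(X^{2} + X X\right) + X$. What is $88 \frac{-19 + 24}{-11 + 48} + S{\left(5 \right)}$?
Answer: $\frac{2475}{37} \approx 66.892$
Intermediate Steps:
$S{\left(X \right)} = X + 2 X^{2}$ ($S{\left(X \right)} = \left(X^{2} + X^{2}\right) + X = 2 X^{2} + X = X + 2 X^{2}$)
$88 \frac{-19 + 24}{-11 + 48} + S{\left(5 \right)} = 88 \frac{-19 + 24}{-11 + 48} + 5 \left(1 + 2 \cdot 5\right) = 88 \cdot \frac{5}{37} + 5 \left(1 + 10\right) = 88 \cdot 5 \cdot \frac{1}{37} + 5 \cdot 11 = 88 \cdot \frac{5}{37} + 55 = \frac{440}{37} + 55 = \frac{2475}{37}$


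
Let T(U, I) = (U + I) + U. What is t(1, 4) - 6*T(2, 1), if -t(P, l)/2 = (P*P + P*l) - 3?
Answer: -34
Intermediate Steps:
T(U, I) = I + 2*U (T(U, I) = (I + U) + U = I + 2*U)
t(P, l) = 6 - 2*P² - 2*P*l (t(P, l) = -2*((P*P + P*l) - 3) = -2*((P² + P*l) - 3) = -2*(-3 + P² + P*l) = 6 - 2*P² - 2*P*l)
t(1, 4) - 6*T(2, 1) = (6 - 2*1² - 2*1*4) - 6*(1 + 2*2) = (6 - 2*1 - 8) - 6*(1 + 4) = (6 - 2 - 8) - 6*5 = -4 - 30 = -34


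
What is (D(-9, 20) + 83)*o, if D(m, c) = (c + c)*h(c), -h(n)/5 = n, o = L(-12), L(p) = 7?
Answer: -27419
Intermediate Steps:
o = 7
h(n) = -5*n
D(m, c) = -10*c² (D(m, c) = (c + c)*(-5*c) = (2*c)*(-5*c) = -10*c²)
(D(-9, 20) + 83)*o = (-10*20² + 83)*7 = (-10*400 + 83)*7 = (-4000 + 83)*7 = -3917*7 = -27419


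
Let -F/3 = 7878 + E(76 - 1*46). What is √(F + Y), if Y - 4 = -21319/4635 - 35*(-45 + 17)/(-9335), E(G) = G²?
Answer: I*√219115981116758915/2884515 ≈ 162.28*I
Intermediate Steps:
F = -26334 (F = -3*(7878 + (76 - 1*46)²) = -3*(7878 + (76 - 46)²) = -3*(7878 + 30²) = -3*(7878 + 900) = -3*8778 = -26334)
Y = -6096853/8653545 (Y = 4 + (-21319/4635 - 35*(-45 + 17)/(-9335)) = 4 + (-21319*1/4635 - 35*(-28)*(-1/9335)) = 4 + (-21319/4635 + 980*(-1/9335)) = 4 + (-21319/4635 - 196/1867) = 4 - 40711033/8653545 = -6096853/8653545 ≈ -0.70455)
√(F + Y) = √(-26334 - 6096853/8653545) = √(-227888550883/8653545) = I*√219115981116758915/2884515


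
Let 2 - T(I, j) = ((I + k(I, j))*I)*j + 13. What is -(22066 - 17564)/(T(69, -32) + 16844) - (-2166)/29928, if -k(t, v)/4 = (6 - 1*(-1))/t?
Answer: 38296353/839425532 ≈ 0.045622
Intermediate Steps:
k(t, v) = -28/t (k(t, v) = -4*(6 - 1*(-1))/t = -4*(6 + 1)/t = -28/t)
T(I, j) = -11 - I*j*(I - 28/I) (T(I, j) = 2 - (((I - 28/I)*I)*j + 13) = 2 - ((I*(I - 28/I))*j + 13) = 2 - (I*j*(I - 28/I) + 13) = 2 - (13 + I*j*(I - 28/I)) = 2 + (-13 - I*j*(I - 28/I)) = -11 - I*j*(I - 28/I))
-(22066 - 17564)/(T(69, -32) + 16844) - (-2166)/29928 = -(22066 - 17564)/((-11 + 28*(-32) - 1*(-32)*69²) + 16844) - (-2166)/29928 = -4502/((-11 - 896 - 1*(-32)*4761) + 16844) - (-2166)/29928 = -4502/((-11 - 896 + 152352) + 16844) - 1*(-361/4988) = -4502/(151445 + 16844) + 361/4988 = -4502/168289 + 361/4988 = 38296353/839425532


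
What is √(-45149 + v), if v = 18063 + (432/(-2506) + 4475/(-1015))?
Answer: I*√35769795817987/36337 ≈ 164.59*I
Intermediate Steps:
v = 656188762/36337 (v = 18063 + (432*(-1/2506) + 4475*(-1/1015)) = 18063 + (-216/1253 - 895/203) = 18063 - 166469/36337 = 656188762/36337 ≈ 18058.)
√(-45149 + v) = √(-45149 + 656188762/36337) = √(-984390451/36337) = I*√35769795817987/36337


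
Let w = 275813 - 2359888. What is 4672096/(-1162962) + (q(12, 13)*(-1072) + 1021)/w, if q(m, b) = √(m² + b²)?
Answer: -4869092927701/1211850015075 + 1072*√313/2084075 ≈ -4.0088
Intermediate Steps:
w = -2084075
q(m, b) = √(b² + m²)
4672096/(-1162962) + (q(12, 13)*(-1072) + 1021)/w = 4672096/(-1162962) + (√(13² + 12²)*(-1072) + 1021)/(-2084075) = 4672096*(-1/1162962) + (√(169 + 144)*(-1072) + 1021)*(-1/2084075) = -2336048/581481 + (√313*(-1072) + 1021)*(-1/2084075) = -2336048/581481 + (-1072*√313 + 1021)*(-1/2084075) = -2336048/581481 + (1021 - 1072*√313)*(-1/2084075) = -2336048/581481 + (-1021/2084075 + 1072*√313/2084075) = -4869092927701/1211850015075 + 1072*√313/2084075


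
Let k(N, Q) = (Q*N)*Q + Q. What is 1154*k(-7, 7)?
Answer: -387744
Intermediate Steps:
k(N, Q) = Q + N*Q² (k(N, Q) = (N*Q)*Q + Q = N*Q² + Q = Q + N*Q²)
1154*k(-7, 7) = 1154*(7*(1 - 7*7)) = 1154*(7*(1 - 49)) = 1154*(7*(-48)) = 1154*(-336) = -387744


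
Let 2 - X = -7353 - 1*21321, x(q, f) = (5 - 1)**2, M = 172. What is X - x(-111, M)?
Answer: 28660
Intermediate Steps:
x(q, f) = 16 (x(q, f) = 4**2 = 16)
X = 28676 (X = 2 - (-7353 - 1*21321) = 2 - (-7353 - 21321) = 2 - 1*(-28674) = 2 + 28674 = 28676)
X - x(-111, M) = 28676 - 1*16 = 28676 - 16 = 28660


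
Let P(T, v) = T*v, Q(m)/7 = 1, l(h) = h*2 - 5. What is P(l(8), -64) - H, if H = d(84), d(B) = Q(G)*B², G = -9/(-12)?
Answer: -50096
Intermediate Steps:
l(h) = -5 + 2*h (l(h) = 2*h - 5 = -5 + 2*h)
G = ¾ (G = -9*(-1/12) = ¾ ≈ 0.75000)
Q(m) = 7 (Q(m) = 7*1 = 7)
d(B) = 7*B²
H = 49392 (H = 7*84² = 7*7056 = 49392)
P(l(8), -64) - H = (-5 + 2*8)*(-64) - 1*49392 = (-5 + 16)*(-64) - 49392 = 11*(-64) - 49392 = -704 - 49392 = -50096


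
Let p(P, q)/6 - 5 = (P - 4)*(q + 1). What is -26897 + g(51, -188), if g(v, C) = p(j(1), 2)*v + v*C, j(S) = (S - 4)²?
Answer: -30365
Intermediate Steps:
j(S) = (-4 + S)²
p(P, q) = 30 + 6*(1 + q)*(-4 + P) (p(P, q) = 30 + 6*((P - 4)*(q + 1)) = 30 + 6*((-4 + P)*(1 + q)) = 30 + 6*((1 + q)*(-4 + P)) = 30 + 6*(1 + q)*(-4 + P))
g(v, C) = 120*v + C*v (g(v, C) = (6 - 24*2 + 6*(-4 + 1)² + 6*(-4 + 1)²*2)*v + v*C = (6 - 48 + 6*(-3)² + 6*(-3)²*2)*v + C*v = (6 - 48 + 6*9 + 6*9*2)*v + C*v = (6 - 48 + 54 + 108)*v + C*v = 120*v + C*v)
-26897 + g(51, -188) = -26897 + 51*(120 - 188) = -26897 + 51*(-68) = -26897 - 3468 = -30365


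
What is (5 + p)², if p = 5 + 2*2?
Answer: 196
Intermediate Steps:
p = 9 (p = 5 + 4 = 9)
(5 + p)² = (5 + 9)² = 14² = 196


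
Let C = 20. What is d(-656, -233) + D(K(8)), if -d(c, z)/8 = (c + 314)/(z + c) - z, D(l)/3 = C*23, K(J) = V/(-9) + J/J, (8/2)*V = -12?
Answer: -433012/889 ≈ -487.08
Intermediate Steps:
V = -3 (V = (¼)*(-12) = -3)
K(J) = 4/3 (K(J) = -3/(-9) + J/J = -3*(-⅑) + 1 = ⅓ + 1 = 4/3)
D(l) = 1380 (D(l) = 3*(20*23) = 3*460 = 1380)
d(c, z) = 8*z - 8*(314 + c)/(c + z) (d(c, z) = -8*((c + 314)/(z + c) - z) = -8*((314 + c)/(c + z) - z) = -8*(-z + (314 + c)/(c + z)) = 8*z - 8*(314 + c)/(c + z))
d(-656, -233) + D(K(8)) = 8*(-314 + (-233)² - 1*(-656) - 656*(-233))/(-656 - 233) + 1380 = 8*(-314 + 54289 + 656 + 152848)/(-889) + 1380 = 8*(-1/889)*207479 + 1380 = -1659832/889 + 1380 = -433012/889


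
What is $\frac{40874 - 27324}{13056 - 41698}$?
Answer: $- \frac{6775}{14321} \approx -0.47308$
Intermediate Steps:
$\frac{40874 - 27324}{13056 - 41698} = \frac{13550}{-28642} = 13550 \left(- \frac{1}{28642}\right) = - \frac{6775}{14321}$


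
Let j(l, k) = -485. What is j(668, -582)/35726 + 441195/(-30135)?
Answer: -1051783203/71773534 ≈ -14.654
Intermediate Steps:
j(668, -582)/35726 + 441195/(-30135) = -485/35726 + 441195/(-30135) = -485*1/35726 + 441195*(-1/30135) = -485/35726 - 29413/2009 = -1051783203/71773534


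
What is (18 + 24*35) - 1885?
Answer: -1027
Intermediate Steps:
(18 + 24*35) - 1885 = (18 + 840) - 1885 = 858 - 1885 = -1027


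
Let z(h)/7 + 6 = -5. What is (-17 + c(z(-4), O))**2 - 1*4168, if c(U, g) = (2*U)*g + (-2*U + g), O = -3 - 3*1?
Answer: 1108857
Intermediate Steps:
z(h) = -77 (z(h) = -42 + 7*(-5) = -42 - 35 = -77)
O = -6 (O = -3 - 3 = -6)
c(U, g) = g - 2*U + 2*U*g (c(U, g) = 2*U*g + (g - 2*U) = g - 2*U + 2*U*g)
(-17 + c(z(-4), O))**2 - 1*4168 = (-17 + (-6 - 2*(-77) + 2*(-77)*(-6)))**2 - 1*4168 = (-17 + (-6 + 154 + 924))**2 - 4168 = (-17 + 1072)**2 - 4168 = 1055**2 - 4168 = 1113025 - 4168 = 1108857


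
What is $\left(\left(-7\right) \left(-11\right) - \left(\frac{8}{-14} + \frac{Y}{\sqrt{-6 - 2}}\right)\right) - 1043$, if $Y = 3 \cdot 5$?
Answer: $- \frac{6758}{7} + \frac{15 i \sqrt{2}}{4} \approx -965.43 + 5.3033 i$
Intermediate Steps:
$Y = 15$
$\left(\left(-7\right) \left(-11\right) - \left(\frac{8}{-14} + \frac{Y}{\sqrt{-6 - 2}}\right)\right) - 1043 = \left(\left(-7\right) \left(-11\right) - \left(\frac{8}{-14} + \frac{15}{\sqrt{-6 - 2}}\right)\right) - 1043 = \left(77 - \left(8 \left(- \frac{1}{14}\right) + \frac{15}{\sqrt{-8}}\right)\right) - 1043 = \left(77 - \left(- \frac{4}{7} + \frac{15}{2 i \sqrt{2}}\right)\right) - 1043 = \left(77 - \left(- \frac{4}{7} + 15 \left(- \frac{i \sqrt{2}}{4}\right)\right)\right) - 1043 = \left(77 - \left(- \frac{4}{7} - \frac{15 i \sqrt{2}}{4}\right)\right) - 1043 = \left(77 + \left(\frac{4}{7} + \frac{15 i \sqrt{2}}{4}\right)\right) - 1043 = \left(\frac{543}{7} + \frac{15 i \sqrt{2}}{4}\right) - 1043 = - \frac{6758}{7} + \frac{15 i \sqrt{2}}{4}$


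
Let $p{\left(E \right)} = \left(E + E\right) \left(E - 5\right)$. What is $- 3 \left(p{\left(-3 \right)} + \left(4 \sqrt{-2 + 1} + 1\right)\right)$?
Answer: $-147 - 12 i \approx -147.0 - 12.0 i$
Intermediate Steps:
$p{\left(E \right)} = 2 E \left(-5 + E\right)$
$- 3 \left(p{\left(-3 \right)} + \left(4 \sqrt{-2 + 1} + 1\right)\right) = - 3 \left(2 \left(-3\right) \left(-5 - 3\right) + \left(4 \sqrt{-2 + 1} + 1\right)\right) = - 3 \left(2 \left(-3\right) \left(-8\right) + \left(4 \sqrt{-1} + 1\right)\right) = - 3 \left(48 + \left(4 i + 1\right)\right) = - 3 \left(48 + \left(1 + 4 i\right)\right) = - 3 \left(49 + 4 i\right) = -147 - 12 i$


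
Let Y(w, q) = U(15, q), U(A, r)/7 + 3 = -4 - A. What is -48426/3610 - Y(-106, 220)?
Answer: 253757/1805 ≈ 140.59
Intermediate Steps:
U(A, r) = -49 - 7*A (U(A, r) = -21 + 7*(-4 - A) = -21 + (-28 - 7*A) = -49 - 7*A)
Y(w, q) = -154 (Y(w, q) = -49 - 7*15 = -49 - 105 = -154)
-48426/3610 - Y(-106, 220) = -48426/3610 - 1*(-154) = -48426*1/3610 + 154 = -24213/1805 + 154 = 253757/1805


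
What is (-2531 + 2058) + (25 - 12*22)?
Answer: -712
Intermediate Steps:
(-2531 + 2058) + (25 - 12*22) = -473 + (25 - 264) = -473 - 239 = -712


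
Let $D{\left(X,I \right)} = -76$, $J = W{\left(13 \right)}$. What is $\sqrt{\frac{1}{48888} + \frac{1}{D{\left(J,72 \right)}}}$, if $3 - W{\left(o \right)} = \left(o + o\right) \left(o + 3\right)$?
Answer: $\frac{i \sqrt{314861806}}{154812} \approx 0.11462 i$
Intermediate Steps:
$W{\left(o \right)} = 3 - 2 o \left(3 + o\right)$ ($W{\left(o \right)} = 3 - \left(o + o\right) \left(o + 3\right) = 3 - 2 o \left(3 + o\right)$)
$J = -413$ ($J = 3 - 78 - 2 \cdot 13^{2} = 3 - 78 - 338 = -413$)
$\sqrt{\frac{1}{48888} + \frac{1}{D{\left(J,72 \right)}}} = \sqrt{\frac{1}{48888} + \frac{1}{-76}} = \sqrt{\frac{1}{48888} - \frac{1}{76}} = \sqrt{- \frac{12203}{928872}} = \frac{i \sqrt{314861806}}{154812}$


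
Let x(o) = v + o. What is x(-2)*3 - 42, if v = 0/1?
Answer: -48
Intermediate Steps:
v = 0 (v = 0*1 = 0)
x(o) = o (x(o) = 0 + o = o)
x(-2)*3 - 42 = -2*3 - 42 = -6 - 42 = -48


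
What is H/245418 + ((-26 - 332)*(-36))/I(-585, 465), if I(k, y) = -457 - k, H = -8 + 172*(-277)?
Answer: 65767661/654448 ≈ 100.49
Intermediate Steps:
H = -47652 (H = -8 - 47644 = -47652)
H/245418 + ((-26 - 332)*(-36))/I(-585, 465) = -47652/245418 + ((-26 - 332)*(-36))/(-457 - 1*(-585)) = -47652*1/245418 + (-358*(-36))/(-457 + 585) = -7942/40903 + 12888/128 = -7942/40903 + 12888*(1/128) = -7942/40903 + 1611/16 = 65767661/654448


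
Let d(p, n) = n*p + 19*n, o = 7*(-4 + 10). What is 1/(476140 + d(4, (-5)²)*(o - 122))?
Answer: 1/430140 ≈ 2.3248e-6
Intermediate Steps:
o = 42 (o = 7*6 = 42)
d(p, n) = 19*n + n*p
1/(476140 + d(4, (-5)²)*(o - 122)) = 1/(476140 + ((-5)²*(19 + 4))*(42 - 122)) = 1/(476140 + (25*23)*(-80)) = 1/(476140 + 575*(-80)) = 1/(476140 - 46000) = 1/430140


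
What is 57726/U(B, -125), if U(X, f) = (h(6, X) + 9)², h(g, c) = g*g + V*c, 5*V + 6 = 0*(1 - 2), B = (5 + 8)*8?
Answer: 160350/17689 ≈ 9.0650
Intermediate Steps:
B = 104 (B = 13*8 = 104)
V = -6/5 (V = -6/5 + (0*(1 - 2))/5 = -6/5 + (0*(-1))/5 = -6/5 + (⅕)*0 = -6/5 + 0 = -6/5 ≈ -1.2000)
h(g, c) = g² - 6*c/5 (h(g, c) = g*g - 6*c/5 = g² - 6*c/5)
U(X, f) = (45 - 6*X/5)² (U(X, f) = ((6² - 6*X/5) + 9)² = ((36 - 6*X/5) + 9)² = (45 - 6*X/5)²)
57726/U(B, -125) = 57726/((9*(-75 + 2*104)²/25)) = 57726/((9*(-75 + 208)²/25)) = 57726/(((9/25)*133²)) = 57726/(((9/25)*17689)) = 57726/(159201/25) = 57726*(25/159201) = 160350/17689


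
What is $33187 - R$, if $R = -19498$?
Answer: $52685$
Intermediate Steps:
$33187 - R = 33187 - -19498 = 33187 + 19498 = 52685$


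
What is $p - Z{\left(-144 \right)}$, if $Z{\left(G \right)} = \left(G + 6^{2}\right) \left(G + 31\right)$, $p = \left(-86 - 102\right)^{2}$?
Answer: $23140$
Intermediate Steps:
$p = 35344$ ($p = \left(-188\right)^{2} = 35344$)
$Z{\left(G \right)} = \left(31 + G\right) \left(36 + G\right)$ ($Z{\left(G \right)} = \left(G + 36\right) \left(31 + G\right) = \left(36 + G\right) \left(31 + G\right) = \left(31 + G\right) \left(36 + G\right)$)
$p - Z{\left(-144 \right)} = 35344 - \left(1116 + \left(-144\right)^{2} + 67 \left(-144\right)\right) = 35344 - \left(1116 + 20736 - 9648\right) = 35344 - 12204 = 23140$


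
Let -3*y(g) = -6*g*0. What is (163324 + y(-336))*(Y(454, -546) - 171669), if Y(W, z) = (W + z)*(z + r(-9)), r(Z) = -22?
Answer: -19503008812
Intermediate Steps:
y(g) = 0 (y(g) = -(-6*g)*0/3 = -⅓*0 = 0)
Y(W, z) = (-22 + z)*(W + z) (Y(W, z) = (W + z)*(z - 22) = (W + z)*(-22 + z) = (-22 + z)*(W + z))
(163324 + y(-336))*(Y(454, -546) - 171669) = (163324 + 0)*(((-546)² - 22*454 - 22*(-546) + 454*(-546)) - 171669) = 163324*((298116 - 9988 + 12012 - 247884) - 171669) = 163324*(52256 - 171669) = 163324*(-119413) = -19503008812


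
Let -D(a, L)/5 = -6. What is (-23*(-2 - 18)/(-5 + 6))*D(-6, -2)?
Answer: 13800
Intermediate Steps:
D(a, L) = 30 (D(a, L) = -5*(-6) = 30)
(-23*(-2 - 18)/(-5 + 6))*D(-6, -2) = -23*(-2 - 18)/(-5 + 6)*30 = -(-460)/1*30 = -(-460)*30 = -23*(-20)*30 = 460*30 = 13800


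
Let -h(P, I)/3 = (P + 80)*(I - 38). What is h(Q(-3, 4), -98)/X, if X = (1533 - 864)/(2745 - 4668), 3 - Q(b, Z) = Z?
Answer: -20660712/223 ≈ -92649.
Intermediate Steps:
Q(b, Z) = 3 - Z
h(P, I) = -3*(-38 + I)*(80 + P) (h(P, I) = -3*(P + 80)*(I - 38) = -3*(80 + P)*(-38 + I) = -3*(-38 + I)*(80 + P))
X = -223/641 (X = 669/(-1923) = 669*(-1/1923) = -223/641 ≈ -0.34789)
h(Q(-3, 4), -98)/X = (9120 - 240*(-98) + 114*(3 - 1*4) - 3*(-98)*(3 - 1*4))/(-223/641) = (9120 + 23520 + 114*(3 - 4) - 3*(-98)*(3 - 4))*(-641/223) = (9120 + 23520 + 114*(-1) - 3*(-98)*(-1))*(-641/223) = (9120 + 23520 - 114 - 294)*(-641/223) = 32232*(-641/223) = -20660712/223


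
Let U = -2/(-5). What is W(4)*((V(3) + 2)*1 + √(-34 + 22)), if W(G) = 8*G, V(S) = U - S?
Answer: -96/5 + 64*I*√3 ≈ -19.2 + 110.85*I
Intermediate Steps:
U = ⅖ (U = -2*(-⅕) = ⅖ ≈ 0.40000)
V(S) = ⅖ - S
W(4)*((V(3) + 2)*1 + √(-34 + 22)) = (8*4)*(((⅖ - 1*3) + 2)*1 + √(-34 + 22)) = 32*(((⅖ - 3) + 2)*1 + √(-12)) = 32*((-13/5 + 2)*1 + 2*I*√3) = 32*(-⅗*1 + 2*I*√3) = 32*(-⅗ + 2*I*√3) = -96/5 + 64*I*√3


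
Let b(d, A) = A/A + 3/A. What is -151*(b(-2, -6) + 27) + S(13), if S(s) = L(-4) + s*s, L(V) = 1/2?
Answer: -3983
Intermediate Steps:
b(d, A) = 1 + 3/A
L(V) = ½
S(s) = ½ + s² (S(s) = ½ + s*s = ½ + s²)
-151*(b(-2, -6) + 27) + S(13) = -151*((3 - 6)/(-6) + 27) + (½ + 13²) = -151*(-⅙*(-3) + 27) + (½ + 169) = -151*(½ + 27) + 339/2 = -151*55/2 + 339/2 = -8305/2 + 339/2 = -3983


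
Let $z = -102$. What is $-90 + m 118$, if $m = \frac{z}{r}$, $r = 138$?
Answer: $- \frac{4076}{23} \approx -177.22$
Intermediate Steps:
$m = - \frac{17}{23}$ ($m = - \frac{102}{138} = \left(-102\right) \frac{1}{138} = - \frac{17}{23} \approx -0.73913$)
$-90 + m 118 = -90 - \frac{2006}{23} = - \frac{4076}{23}$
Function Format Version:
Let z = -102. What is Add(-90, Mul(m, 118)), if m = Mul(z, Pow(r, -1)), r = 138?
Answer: Rational(-4076, 23) ≈ -177.22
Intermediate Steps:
m = Rational(-17, 23) (m = Mul(-102, Pow(138, -1)) = Mul(-102, Rational(1, 138)) = Rational(-17, 23) ≈ -0.73913)
Add(-90, Mul(m, 118)) = Add(-90, Mul(Rational(-17, 23), 118)) = Add(-90, Rational(-2006, 23)) = Rational(-4076, 23)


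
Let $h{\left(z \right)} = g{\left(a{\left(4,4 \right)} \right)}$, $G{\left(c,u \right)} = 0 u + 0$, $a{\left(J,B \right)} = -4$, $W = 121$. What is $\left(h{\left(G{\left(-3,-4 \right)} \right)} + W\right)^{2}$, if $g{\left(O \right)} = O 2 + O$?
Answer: $11881$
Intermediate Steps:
$g{\left(O \right)} = 3 O$ ($g{\left(O \right)} = 2 O + O = 3 O$)
$G{\left(c,u \right)} = 0$ ($G{\left(c,u \right)} = 0 + 0 = 0$)
$h{\left(z \right)} = -12$ ($h{\left(z \right)} = 3 \left(-4\right) = -12$)
$\left(h{\left(G{\left(-3,-4 \right)} \right)} + W\right)^{2} = \left(-12 + 121\right)^{2} = 109^{2} = 11881$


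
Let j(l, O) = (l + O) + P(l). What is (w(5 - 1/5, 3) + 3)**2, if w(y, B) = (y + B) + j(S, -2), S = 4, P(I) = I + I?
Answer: 10816/25 ≈ 432.64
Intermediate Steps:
P(I) = 2*I
j(l, O) = O + 3*l (j(l, O) = (l + O) + 2*l = (O + l) + 2*l = O + 3*l)
w(y, B) = 10 + B + y (w(y, B) = (y + B) + (-2 + 3*4) = (B + y) + (-2 + 12) = (B + y) + 10 = 10 + B + y)
(w(5 - 1/5, 3) + 3)**2 = ((10 + 3 + (5 - 1/5)) + 3)**2 = ((10 + 3 + 24/5) + 3)**2 = (89/5 + 3)**2 = (104/5)**2 = 10816/25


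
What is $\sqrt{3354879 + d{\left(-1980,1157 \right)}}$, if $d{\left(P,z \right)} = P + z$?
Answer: $2 \sqrt{838514} \approx 1831.4$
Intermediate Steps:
$\sqrt{3354879 + d{\left(-1980,1157 \right)}} = \sqrt{3354879 + \left(-1980 + 1157\right)} = \sqrt{3354879 - 823} = \sqrt{3354056} = 2 \sqrt{838514}$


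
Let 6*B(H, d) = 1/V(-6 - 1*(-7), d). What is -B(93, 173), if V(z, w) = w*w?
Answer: -1/179574 ≈ -5.5687e-6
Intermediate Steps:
V(z, w) = w²
B(H, d) = 1/(6*d²) (B(H, d) = 1/(6*(d²)) = 1/(6*d²))
-B(93, 173) = -1/(6*173²) = -1/(6*29929) = -1*1/179574 = -1/179574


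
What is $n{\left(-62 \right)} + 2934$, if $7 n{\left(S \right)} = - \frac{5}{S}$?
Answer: $\frac{1273361}{434} \approx 2934.0$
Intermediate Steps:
$n{\left(S \right)} = - \frac{5}{7 S}$ ($n{\left(S \right)} = \frac{\left(-5\right) \frac{1}{S}}{7} = - \frac{5}{7 S}$)
$n{\left(-62 \right)} + 2934 = - \frac{5}{7 \left(-62\right)} + 2934 = \left(- \frac{5}{7}\right) \left(- \frac{1}{62}\right) + 2934 = \frac{5}{434} + 2934 = \frac{1273361}{434}$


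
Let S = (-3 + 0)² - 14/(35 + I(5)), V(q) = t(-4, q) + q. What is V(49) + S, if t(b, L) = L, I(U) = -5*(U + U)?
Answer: 1619/15 ≈ 107.93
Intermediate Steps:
I(U) = -10*U
V(q) = 2*q (V(q) = q + q = 2*q)
S = 149/15 (S = (-3 + 0)² - 14/(35 - 10*5) = (-3)² - 14/(35 - 50) = 9 - 14/(-15) = 9 - 1/15*(-14) = 9 + 14/15 = 149/15 ≈ 9.9333)
V(49) + S = 2*49 + 149/15 = 98 + 149/15 = 1619/15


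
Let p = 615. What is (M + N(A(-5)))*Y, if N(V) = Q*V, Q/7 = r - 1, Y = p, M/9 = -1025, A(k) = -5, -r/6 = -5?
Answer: -6297600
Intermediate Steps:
r = 30 (r = -6*(-5) = 30)
M = -9225 (M = 9*(-1025) = -9225)
Y = 615
Q = 203 (Q = 7*(30 - 1) = 7*29 = 203)
N(V) = 203*V
(M + N(A(-5)))*Y = (-9225 + 203*(-5))*615 = (-9225 - 1015)*615 = -10240*615 = -6297600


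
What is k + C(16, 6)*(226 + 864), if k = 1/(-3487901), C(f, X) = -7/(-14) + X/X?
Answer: 5702718134/3487901 ≈ 1635.0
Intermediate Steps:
C(f, X) = 3/2 (C(f, X) = -7*(-1/14) + 1 = ½ + 1 = 3/2)
k = -1/3487901 ≈ -2.8671e-7
k + C(16, 6)*(226 + 864) = -1/3487901 + 3*(226 + 864)/2 = -1/3487901 + (3/2)*1090 = -1/3487901 + 1635 = 5702718134/3487901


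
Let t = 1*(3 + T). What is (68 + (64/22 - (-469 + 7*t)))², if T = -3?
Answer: 35271721/121 ≈ 2.9150e+5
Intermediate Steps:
t = 0 (t = 1*(3 - 3) = 1*0 = 0)
(68 + (64/22 - (-469 + 7*t)))² = (68 + (64/22 - 7/(1/(-67 + 0))))² = (68 + (64*(1/22) - 7/(1/(-67))))² = (68 + (32/11 - 7/(-1/67)))² = (68 + (32/11 - 7*(-67)))² = (68 + (32/11 + 469))² = (68 + 5191/11)² = (5939/11)² = 35271721/121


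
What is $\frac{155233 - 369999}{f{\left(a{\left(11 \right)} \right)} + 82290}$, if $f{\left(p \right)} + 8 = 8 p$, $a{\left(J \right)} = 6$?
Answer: $- \frac{107383}{41165} \approx -2.6086$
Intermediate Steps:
$f{\left(p \right)} = -8 + 8 p$
$\frac{155233 - 369999}{f{\left(a{\left(11 \right)} \right)} + 82290} = \frac{155233 - 369999}{\left(-8 + 8 \cdot 6\right) + 82290} = - \frac{214766}{\left(-8 + 48\right) + 82290} = - \frac{214766}{40 + 82290} = - \frac{214766}{82330} = \left(-214766\right) \frac{1}{82330} = - \frac{107383}{41165}$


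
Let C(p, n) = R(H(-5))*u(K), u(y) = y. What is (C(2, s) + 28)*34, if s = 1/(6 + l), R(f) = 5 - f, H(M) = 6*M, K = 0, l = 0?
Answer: 952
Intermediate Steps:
s = ⅙ (s = 1/(6 + 0) = 1/6 = ⅙ ≈ 0.16667)
C(p, n) = 0 (C(p, n) = (5 - 6*(-5))*0 = (5 - 1*(-30))*0 = (5 + 30)*0 = 35*0 = 0)
(C(2, s) + 28)*34 = (0 + 28)*34 = 28*34 = 952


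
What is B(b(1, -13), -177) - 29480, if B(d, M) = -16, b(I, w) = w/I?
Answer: -29496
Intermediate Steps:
B(b(1, -13), -177) - 29480 = -16 - 29480 = -29496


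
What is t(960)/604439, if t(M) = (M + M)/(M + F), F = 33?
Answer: 640/200069309 ≈ 3.1989e-6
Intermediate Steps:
t(M) = 2*M/(33 + M) (t(M) = (M + M)/(M + 33) = (2*M)/(33 + M) = 2*M/(33 + M))
t(960)/604439 = (2*960/(33 + 960))/604439 = (2*960/993)*(1/604439) = (2*960*(1/993))*(1/604439) = (640/331)*(1/604439) = 640/200069309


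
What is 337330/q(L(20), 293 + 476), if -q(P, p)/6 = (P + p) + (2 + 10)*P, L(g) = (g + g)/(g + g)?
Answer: -168665/2346 ≈ -71.895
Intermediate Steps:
L(g) = 1 (L(g) = (2*g)/((2*g)) = (2*g)*(1/(2*g)) = 1)
q(P, p) = -78*P - 6*p (q(P, p) = -6*((P + p) + (2 + 10)*P) = -6*((P + p) + 12*P) = -6*(p + 13*P) = -78*P - 6*p)
337330/q(L(20), 293 + 476) = 337330/(-78*1 - 6*(293 + 476)) = 337330/(-78 - 6*769) = 337330/(-78 - 4614) = 337330/(-4692) = 337330*(-1/4692) = -168665/2346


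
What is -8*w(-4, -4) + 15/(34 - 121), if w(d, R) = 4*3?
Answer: -2789/29 ≈ -96.172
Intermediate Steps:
w(d, R) = 12
-8*w(-4, -4) + 15/(34 - 121) = -8*12 + 15/(34 - 121) = -96 + 15/(-87) = -96 + 15*(-1/87) = -96 - 5/29 = -2789/29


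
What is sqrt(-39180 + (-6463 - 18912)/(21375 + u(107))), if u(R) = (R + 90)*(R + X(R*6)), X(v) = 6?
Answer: I*sqrt(18650941174195)/21818 ≈ 197.94*I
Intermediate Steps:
u(R) = (6 + R)*(90 + R) (u(R) = (R + 90)*(R + 6) = (90 + R)*(6 + R) = (6 + R)*(90 + R))
sqrt(-39180 + (-6463 - 18912)/(21375 + u(107))) = sqrt(-39180 + (-6463 - 18912)/(21375 + (540 + 107**2 + 96*107))) = sqrt(-39180 - 25375/(21375 + (540 + 11449 + 10272))) = sqrt(-39180 - 25375/(21375 + 22261)) = sqrt(-39180 - 25375/43636) = sqrt(-1709683855/43636) = I*sqrt(18650941174195)/21818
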